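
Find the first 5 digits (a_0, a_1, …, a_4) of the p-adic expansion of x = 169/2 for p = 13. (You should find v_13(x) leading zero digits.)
(a_0, …, a_4) = (0, 0, 7, 6, 6)

v_13(169/2) = 2, so a_0 = ... = a_1 = 0. Factor out: x = 13^2 · u with u = 1/2 a unit in ℤ_13. Expand u iteratively via a_{v+i} = u_i mod 13, u_{i+1} = (u_i − a_{v+i})/13:
  u_0 = 1/2;  a_2 = 7;  u_1 = (u_0 − 7)/13 = -1/2
  u_1 = -1/2;  a_3 = 6;  u_2 = (u_1 − 6)/13 = -1/2
  u_2 = -1/2;  a_4 = 6;  u_3 = (u_2 − 6)/13 = -1/2
Digits: (0, 0, 7, 6, 6).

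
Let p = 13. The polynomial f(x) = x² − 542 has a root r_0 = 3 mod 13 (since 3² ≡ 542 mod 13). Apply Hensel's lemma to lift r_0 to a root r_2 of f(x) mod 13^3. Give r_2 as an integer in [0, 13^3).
r_2 = 1472 (mod 2197)

Hensel's recurrence: r_{i+1} = r_i − f(r_i)·(f′(r_i))^{-1} mod 13^{i+2}, with f′(x) = 2x. Iterate:
  r_0 = 3 (mod 13)
  r_1 = 120 (mod 169)
  r_2 = 1472 (mod 2197)
Final: r_2 = 1472, and one checks f(r_2) ≡ 0 mod 13^3.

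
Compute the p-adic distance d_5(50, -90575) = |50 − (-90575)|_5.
d_5(50, -90575) = 1/3125

Step 1 — x − y = 50 − (-90575) = 90625. Step 2 — v_5(90625) = 5 (factor: 90625 = (5^5 · 29); the sign does not affect v_p). Step 3 — |x − y|_5 = 5^{-5} = 1/3125.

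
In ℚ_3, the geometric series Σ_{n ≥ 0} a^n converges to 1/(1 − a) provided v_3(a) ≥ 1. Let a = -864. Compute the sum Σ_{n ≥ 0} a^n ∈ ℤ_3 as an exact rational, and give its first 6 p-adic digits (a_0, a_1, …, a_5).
Σ a^n = 1/(1 − a) = 1/865;  first 6 digits = (1, 0, 0, 1, 1, 2)

v_3(a) = 3 ≥ 1, so the series converges in ℤ_3 to 1/(1 − a) = 1/(1 − (-864)) = 1/865. Expand this rational in ℤ_3: compute digits iteratively via d_i = x_i mod 3, x_{i+1} = (x_i − d_i)/3. The first 6 digits are (1, 0, 0, 1, 1, 2).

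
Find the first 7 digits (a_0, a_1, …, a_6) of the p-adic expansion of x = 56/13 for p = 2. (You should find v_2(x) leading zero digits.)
(a_0, …, a_6) = (0, 0, 0, 1, 1, 0, 0)

v_2(56/13) = 3, so a_0 = ... = a_2 = 0. Factor out: x = 2^3 · u with u = 7/13 a unit in ℤ_2. Expand u iteratively via a_{v+i} = u_i mod 2, u_{i+1} = (u_i − a_{v+i})/2:
  u_0 = 7/13;  a_3 = 1;  u_1 = (u_0 − 1)/2 = -3/13
  u_1 = -3/13;  a_4 = 1;  u_2 = (u_1 − 1)/2 = -8/13
  u_2 = -8/13;  a_5 = 0;  u_3 = (u_2 − 0)/2 = -4/13
  u_3 = -4/13;  a_6 = 0;  u_4 = (u_3 − 0)/2 = -2/13
Digits: (0, 0, 0, 1, 1, 0, 0).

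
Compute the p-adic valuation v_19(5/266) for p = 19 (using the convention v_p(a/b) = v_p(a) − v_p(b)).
v_19(5/266) = -1

Factor powers of 19 from the numerator and denominator of the reduced fraction: 5 = 19^0 · 5 and 266 = 19^1 · 14. Apply v_p(a/b) = v_p(a) − v_p(b): v_19(5/266) = 0 − 1 = -1.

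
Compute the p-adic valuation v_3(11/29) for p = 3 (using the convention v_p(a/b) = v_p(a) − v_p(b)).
v_3(11/29) = 0

Factor powers of 3 from the numerator and denominator of the reduced fraction: 11 = 3^0 · 11 and 29 = 3^0 · 29. Apply v_p(a/b) = v_p(a) − v_p(b): v_3(11/29) = 0 − 0 = 0.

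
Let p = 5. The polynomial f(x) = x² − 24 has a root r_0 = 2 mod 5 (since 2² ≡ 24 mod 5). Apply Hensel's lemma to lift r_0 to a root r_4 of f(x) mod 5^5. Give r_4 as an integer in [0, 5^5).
r_4 = 407 (mod 3125)

Hensel's recurrence: r_{i+1} = r_i − f(r_i)·(f′(r_i))^{-1} mod 5^{i+2}, with f′(x) = 2x. Iterate:
  r_0 = 2 (mod 5)
  r_1 = 7 (mod 25)
  r_2 = 32 (mod 125)
  r_3 = 407 (mod 625)
  r_4 = 407 (mod 3125)
Final: r_4 = 407, and one checks f(r_4) ≡ 0 mod 5^5.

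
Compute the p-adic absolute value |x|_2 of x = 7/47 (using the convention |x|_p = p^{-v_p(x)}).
|7/47|_2 = 1

Step 1 — compute v_2(x) by factoring powers of 2 out of the numerator and denominator: v_2(7/47) = 0. Step 2 — apply |x|_p = p^{-v_p(x)} = 2^{0} = 1.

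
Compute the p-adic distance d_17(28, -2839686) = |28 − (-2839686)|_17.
d_17(28, -2839686) = 1/1419857

Step 1 — x − y = 28 − (-2839686) = 2839714. Step 2 — v_17(2839714) = 5 (factor: 2839714 = (17^5 · 2); the sign does not affect v_p). Step 3 — |x − y|_17 = 17^{-5} = 1/1419857.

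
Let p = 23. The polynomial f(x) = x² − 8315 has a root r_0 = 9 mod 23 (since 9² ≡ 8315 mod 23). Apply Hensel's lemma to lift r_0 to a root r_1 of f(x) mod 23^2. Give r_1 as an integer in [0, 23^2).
r_1 = 55 (mod 529)

Hensel's recurrence: r_{i+1} = r_i − f(r_i)·(f′(r_i))^{-1} mod 23^{i+2}, with f′(x) = 2x. Iterate:
  r_0 = 9 (mod 23)
  r_1 = 55 (mod 529)
Final: r_1 = 55, and one checks f(r_1) ≡ 0 mod 23^2.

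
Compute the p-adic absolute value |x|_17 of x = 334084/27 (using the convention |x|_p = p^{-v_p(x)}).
|334084/27|_17 = 1/83521

Step 1 — compute v_17(x) by factoring powers of 17 out of the numerator and denominator: v_17(334084/27) = 4. Step 2 — apply |x|_p = p^{-v_p(x)} = 17^{-4} = 1/83521.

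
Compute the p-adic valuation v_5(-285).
v_5(-285) = 1

v_5(n) is the largest exponent k such that 5^k divides n. Factor out: -285 = -5^1 · 57. (Sign doesn't affect v_p.) So v_5(-285) = 1.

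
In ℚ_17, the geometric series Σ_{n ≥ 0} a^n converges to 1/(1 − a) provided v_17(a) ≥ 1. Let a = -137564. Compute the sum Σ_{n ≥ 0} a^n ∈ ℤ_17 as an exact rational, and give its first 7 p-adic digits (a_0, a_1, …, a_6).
Σ a^n = 1/(1 − a) = 1/137565;  first 7 digits = (1, 0, 0, 6, 15, 16, 1)

v_17(a) = 3 ≥ 1, so the series converges in ℤ_17 to 1/(1 − a) = 1/(1 − (-137564)) = 1/137565. Expand this rational in ℤ_17: compute digits iteratively via d_i = x_i mod 17, x_{i+1} = (x_i − d_i)/17. The first 7 digits are (1, 0, 0, 6, 15, 16, 1).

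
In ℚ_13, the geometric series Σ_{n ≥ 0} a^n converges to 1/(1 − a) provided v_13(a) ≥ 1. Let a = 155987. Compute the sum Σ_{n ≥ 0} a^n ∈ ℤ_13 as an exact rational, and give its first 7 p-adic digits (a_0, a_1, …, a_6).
Σ a^n = 1/(1 − a) = -1/155986;  first 7 digits = (1, 0, 0, 6, 5, 0, 10)

v_13(a) = 3 ≥ 1, so the series converges in ℤ_13 to 1/(1 − a) = 1/(1 − 155987) = -1/155986. Expand this rational in ℤ_13: compute digits iteratively via d_i = x_i mod 13, x_{i+1} = (x_i − d_i)/13. The first 7 digits are (1, 0, 0, 6, 5, 0, 10).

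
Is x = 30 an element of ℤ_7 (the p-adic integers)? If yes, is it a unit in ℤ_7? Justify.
x ∈ ℤ_7^× (unit); v_7(x) = 0

ℤ_7 = {x ∈ ℚ_7 : v_7(x) ≥ 0} and ℤ_7^× = {x ∈ ℤ_7 : v_7(x) = 0}. Here v_7(30) = v_7(num) − v_7(den) = 0; compare against these criteria.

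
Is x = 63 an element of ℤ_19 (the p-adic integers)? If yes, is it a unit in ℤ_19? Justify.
x ∈ ℤ_19^× (unit); v_19(x) = 0

ℤ_19 = {x ∈ ℚ_19 : v_19(x) ≥ 0} and ℤ_19^× = {x ∈ ℤ_19 : v_19(x) = 0}. Here v_19(63) = v_19(num) − v_19(den) = 0; compare against these criteria.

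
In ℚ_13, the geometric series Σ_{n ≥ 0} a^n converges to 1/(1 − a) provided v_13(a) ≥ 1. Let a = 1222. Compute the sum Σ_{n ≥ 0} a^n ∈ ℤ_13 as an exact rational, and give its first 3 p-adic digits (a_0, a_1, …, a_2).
Σ a^n = 1/(1 − a) = -1/1221;  first 3 digits = (1, 3, 3)

v_13(a) = 1 ≥ 1, so the series converges in ℤ_13 to 1/(1 − a) = 1/(1 − 1222) = -1/1221. Expand this rational in ℤ_13: compute digits iteratively via d_i = x_i mod 13, x_{i+1} = (x_i − d_i)/13. The first 3 digits are (1, 3, 3).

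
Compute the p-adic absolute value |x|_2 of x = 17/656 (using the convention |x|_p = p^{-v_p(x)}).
|17/656|_2 = 16

Step 1 — compute v_2(x) by factoring powers of 2 out of the numerator and denominator: v_2(17/656) = -4. Step 2 — apply |x|_p = p^{-v_p(x)} = 2^{4} = 16.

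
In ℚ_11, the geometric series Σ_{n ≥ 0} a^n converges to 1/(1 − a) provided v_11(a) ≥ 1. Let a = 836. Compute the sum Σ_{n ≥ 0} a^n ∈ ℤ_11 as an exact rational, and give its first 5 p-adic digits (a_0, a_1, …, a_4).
Σ a^n = 1/(1 − a) = -1/835;  first 5 digits = (1, 10, 7, 7, 3)

v_11(a) = 1 ≥ 1, so the series converges in ℤ_11 to 1/(1 − a) = 1/(1 − 836) = -1/835. Expand this rational in ℤ_11: compute digits iteratively via d_i = x_i mod 11, x_{i+1} = (x_i − d_i)/11. The first 5 digits are (1, 10, 7, 7, 3).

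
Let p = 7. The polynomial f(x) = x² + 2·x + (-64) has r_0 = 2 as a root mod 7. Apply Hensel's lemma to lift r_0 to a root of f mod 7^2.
r_1 = 44 (mod 49)

Hensel: r_{i+1} = r_i − f(r_i)·(f′(r_i))^{-1} mod 7^{i+2}, f′(x) = 2x + 2. Iterate:
  r_0 = 2 (mod 7)
  r_1 = 44 (mod 49)
Final: r = 44 satisfies f(r) ≡ 0 mod 7^2.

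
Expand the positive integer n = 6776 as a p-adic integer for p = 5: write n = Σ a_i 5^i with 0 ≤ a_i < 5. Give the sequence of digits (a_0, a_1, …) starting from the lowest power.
(a_0, a_1, …) = (1, 0, 1, 4, 0, 2)

Repeated division by 5 gives the digits low-to-high: 6776 = 1 + 1·5^2 + 4·5^3 + 2·5^5. Digit sequence: (1, 0, 1, 4, 0, 2).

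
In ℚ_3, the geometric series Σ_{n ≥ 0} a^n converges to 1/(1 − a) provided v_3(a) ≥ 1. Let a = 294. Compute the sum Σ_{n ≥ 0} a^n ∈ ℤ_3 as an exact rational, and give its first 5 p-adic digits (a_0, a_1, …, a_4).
Σ a^n = 1/(1 − a) = -1/293;  first 5 digits = (1, 2, 0, 1, 0)

v_3(a) = 1 ≥ 1, so the series converges in ℤ_3 to 1/(1 − a) = 1/(1 − 294) = -1/293. Expand this rational in ℤ_3: compute digits iteratively via d_i = x_i mod 3, x_{i+1} = (x_i − d_i)/3. The first 5 digits are (1, 2, 0, 1, 0).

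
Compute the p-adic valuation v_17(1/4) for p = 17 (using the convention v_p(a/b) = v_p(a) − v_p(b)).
v_17(1/4) = 0

Factor powers of 17 from the numerator and denominator of the reduced fraction: 1 = 17^0 · 1 and 4 = 17^0 · 4. Apply v_p(a/b) = v_p(a) − v_p(b): v_17(1/4) = 0 − 0 = 0.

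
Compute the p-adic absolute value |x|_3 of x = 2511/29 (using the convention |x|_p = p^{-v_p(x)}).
|2511/29|_3 = 1/81

Step 1 — compute v_3(x) by factoring powers of 3 out of the numerator and denominator: v_3(2511/29) = 4. Step 2 — apply |x|_p = p^{-v_p(x)} = 3^{-4} = 1/81.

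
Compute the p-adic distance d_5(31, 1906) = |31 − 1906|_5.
d_5(31, 1906) = 1/625

Step 1 — x − y = 31 − 1906 = -1875. Step 2 — v_5(-1875) = 4 (factor: -1875 = −(5^4 · 3); the sign does not affect v_p). Step 3 — |x − y|_5 = 5^{-4} = 1/625.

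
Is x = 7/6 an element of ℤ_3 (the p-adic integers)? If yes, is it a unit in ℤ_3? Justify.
x ∉ ℤ_3 (v_3(x) = -1 < 0)

ℤ_3 = {x ∈ ℚ_3 : v_3(x) ≥ 0} and ℤ_3^× = {x ∈ ℤ_3 : v_3(x) = 0}. Here v_3(7/6) = v_3(num) − v_3(den) = -1; compare against these criteria.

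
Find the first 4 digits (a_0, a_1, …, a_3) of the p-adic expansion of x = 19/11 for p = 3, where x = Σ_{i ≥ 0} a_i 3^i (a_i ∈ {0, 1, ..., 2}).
(a_0, …, a_3) = (2, 1, 1, 2)

v_3(19/11) = 0 (numerator and denominator both coprime to 3), so x ∈ ℤ_3^×. Compute digits iteratively via a_i = x_i mod 3, x_{i+1} = (x_i − a_i)/3, with x_0 = x:
  x_0 = 19/11;  a_0 = 2;  x_1 = (x_0 − 2)/3 = -1/11
  x_1 = -1/11;  a_1 = 1;  x_2 = (x_1 − 1)/3 = -4/11
  x_2 = -4/11;  a_2 = 1;  x_3 = (x_2 − 1)/3 = -5/11
  x_3 = -5/11;  a_3 = 2;  x_4 = (x_3 − 2)/3 = -9/11
Digits: (2, 1, 1, 2).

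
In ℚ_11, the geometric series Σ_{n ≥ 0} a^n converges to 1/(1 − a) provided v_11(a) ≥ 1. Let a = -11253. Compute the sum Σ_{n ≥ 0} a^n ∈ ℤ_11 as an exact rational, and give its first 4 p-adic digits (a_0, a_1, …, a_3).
Σ a^n = 1/(1 − a) = 1/11254;  first 4 digits = (1, 0, 6, 2)

v_11(a) = 2 ≥ 1, so the series converges in ℤ_11 to 1/(1 − a) = 1/(1 − (-11253)) = 1/11254. Expand this rational in ℤ_11: compute digits iteratively via d_i = x_i mod 11, x_{i+1} = (x_i − d_i)/11. The first 4 digits are (1, 0, 6, 2).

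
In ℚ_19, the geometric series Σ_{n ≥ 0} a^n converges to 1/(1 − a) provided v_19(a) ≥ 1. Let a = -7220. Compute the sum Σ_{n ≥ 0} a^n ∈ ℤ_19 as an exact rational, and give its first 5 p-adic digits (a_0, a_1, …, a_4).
Σ a^n = 1/(1 − a) = 1/7221;  first 5 digits = (1, 0, 18, 17, 0)

v_19(a) = 2 ≥ 1, so the series converges in ℤ_19 to 1/(1 − a) = 1/(1 − (-7220)) = 1/7221. Expand this rational in ℤ_19: compute digits iteratively via d_i = x_i mod 19, x_{i+1} = (x_i − d_i)/19. The first 5 digits are (1, 0, 18, 17, 0).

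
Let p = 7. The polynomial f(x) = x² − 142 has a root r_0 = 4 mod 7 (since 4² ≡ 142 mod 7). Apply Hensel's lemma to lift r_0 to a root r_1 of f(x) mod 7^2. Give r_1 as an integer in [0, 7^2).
r_1 = 32 (mod 49)

Hensel's recurrence: r_{i+1} = r_i − f(r_i)·(f′(r_i))^{-1} mod 7^{i+2}, with f′(x) = 2x. Iterate:
  r_0 = 4 (mod 7)
  r_1 = 32 (mod 49)
Final: r_1 = 32, and one checks f(r_1) ≡ 0 mod 7^2.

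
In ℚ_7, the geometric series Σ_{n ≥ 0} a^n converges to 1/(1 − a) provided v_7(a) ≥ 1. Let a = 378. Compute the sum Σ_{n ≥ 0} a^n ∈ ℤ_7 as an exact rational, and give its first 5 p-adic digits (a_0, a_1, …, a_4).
Σ a^n = 1/(1 − a) = -1/377;  first 5 digits = (1, 5, 4, 3, 2)

v_7(a) = 1 ≥ 1, so the series converges in ℤ_7 to 1/(1 − a) = 1/(1 − 378) = -1/377. Expand this rational in ℤ_7: compute digits iteratively via d_i = x_i mod 7, x_{i+1} = (x_i − d_i)/7. The first 5 digits are (1, 5, 4, 3, 2).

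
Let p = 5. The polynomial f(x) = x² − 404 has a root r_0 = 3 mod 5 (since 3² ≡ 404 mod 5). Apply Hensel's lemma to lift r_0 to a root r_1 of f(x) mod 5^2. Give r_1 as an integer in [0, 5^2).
r_1 = 23 (mod 25)

Hensel's recurrence: r_{i+1} = r_i − f(r_i)·(f′(r_i))^{-1} mod 5^{i+2}, with f′(x) = 2x. Iterate:
  r_0 = 3 (mod 5)
  r_1 = 23 (mod 25)
Final: r_1 = 23, and one checks f(r_1) ≡ 0 mod 5^2.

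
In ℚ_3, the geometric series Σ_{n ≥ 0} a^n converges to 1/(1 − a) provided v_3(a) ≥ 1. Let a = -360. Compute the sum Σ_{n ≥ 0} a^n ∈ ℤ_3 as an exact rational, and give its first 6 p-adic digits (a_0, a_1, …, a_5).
Σ a^n = 1/(1 − a) = 1/361;  first 6 digits = (1, 0, 2, 1, 2, 0)

v_3(a) = 2 ≥ 1, so the series converges in ℤ_3 to 1/(1 − a) = 1/(1 − (-360)) = 1/361. Expand this rational in ℤ_3: compute digits iteratively via d_i = x_i mod 3, x_{i+1} = (x_i − d_i)/3. The first 6 digits are (1, 0, 2, 1, 2, 0).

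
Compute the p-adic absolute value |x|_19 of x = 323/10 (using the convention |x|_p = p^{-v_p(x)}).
|323/10|_19 = 1/19

Step 1 — compute v_19(x) by factoring powers of 19 out of the numerator and denominator: v_19(323/10) = 1. Step 2 — apply |x|_p = p^{-v_p(x)} = 19^{-1} = 1/19.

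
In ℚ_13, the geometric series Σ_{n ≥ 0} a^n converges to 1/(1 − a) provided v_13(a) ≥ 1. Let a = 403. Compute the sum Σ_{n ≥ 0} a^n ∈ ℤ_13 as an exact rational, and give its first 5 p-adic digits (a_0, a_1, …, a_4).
Σ a^n = 1/(1 − a) = -1/402;  first 5 digits = (1, 5, 1, 4, 10)

v_13(a) = 1 ≥ 1, so the series converges in ℤ_13 to 1/(1 − a) = 1/(1 − 403) = -1/402. Expand this rational in ℤ_13: compute digits iteratively via d_i = x_i mod 13, x_{i+1} = (x_i − d_i)/13. The first 5 digits are (1, 5, 1, 4, 10).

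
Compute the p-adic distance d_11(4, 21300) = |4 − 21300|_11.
d_11(4, 21300) = 1/1331

Step 1 — x − y = 4 − 21300 = -21296. Step 2 — v_11(-21296) = 3 (factor: -21296 = −(11^3 · 16); the sign does not affect v_p). Step 3 — |x − y|_11 = 11^{-3} = 1/1331.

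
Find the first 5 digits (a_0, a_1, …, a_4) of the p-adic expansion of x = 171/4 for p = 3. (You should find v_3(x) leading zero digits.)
(a_0, …, a_4) = (0, 0, 1, 2, 2)

v_3(171/4) = 2, so a_0 = ... = a_1 = 0. Factor out: x = 3^2 · u with u = 19/4 a unit in ℤ_3. Expand u iteratively via a_{v+i} = u_i mod 3, u_{i+1} = (u_i − a_{v+i})/3:
  u_0 = 19/4;  a_2 = 1;  u_1 = (u_0 − 1)/3 = 5/4
  u_1 = 5/4;  a_3 = 2;  u_2 = (u_1 − 2)/3 = -1/4
  u_2 = -1/4;  a_4 = 2;  u_3 = (u_2 − 2)/3 = -3/4
Digits: (0, 0, 1, 2, 2).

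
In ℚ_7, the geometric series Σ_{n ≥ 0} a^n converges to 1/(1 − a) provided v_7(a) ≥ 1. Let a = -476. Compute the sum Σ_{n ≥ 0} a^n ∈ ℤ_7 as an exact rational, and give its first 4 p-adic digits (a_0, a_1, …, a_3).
Σ a^n = 1/(1 − a) = 1/477;  first 4 digits = (1, 2, 1, 2)

v_7(a) = 1 ≥ 1, so the series converges in ℤ_7 to 1/(1 − a) = 1/(1 − (-476)) = 1/477. Expand this rational in ℤ_7: compute digits iteratively via d_i = x_i mod 7, x_{i+1} = (x_i − d_i)/7. The first 4 digits are (1, 2, 1, 2).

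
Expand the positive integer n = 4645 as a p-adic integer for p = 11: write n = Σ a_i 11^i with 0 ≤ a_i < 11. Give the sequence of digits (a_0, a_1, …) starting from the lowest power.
(a_0, a_1, …) = (3, 4, 5, 3)

Repeated division by 11 gives the digits low-to-high: 4645 = 3 + 4·11^1 + 5·11^2 + 3·11^3. Digit sequence: (3, 4, 5, 3).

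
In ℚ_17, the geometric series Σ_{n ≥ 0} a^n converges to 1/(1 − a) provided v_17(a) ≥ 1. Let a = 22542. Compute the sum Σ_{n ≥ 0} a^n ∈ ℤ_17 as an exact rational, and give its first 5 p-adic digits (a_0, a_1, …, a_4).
Σ a^n = 1/(1 − a) = -1/22541;  first 5 digits = (1, 0, 10, 4, 15)

v_17(a) = 2 ≥ 1, so the series converges in ℤ_17 to 1/(1 − a) = 1/(1 − 22542) = -1/22541. Expand this rational in ℤ_17: compute digits iteratively via d_i = x_i mod 17, x_{i+1} = (x_i − d_i)/17. The first 5 digits are (1, 0, 10, 4, 15).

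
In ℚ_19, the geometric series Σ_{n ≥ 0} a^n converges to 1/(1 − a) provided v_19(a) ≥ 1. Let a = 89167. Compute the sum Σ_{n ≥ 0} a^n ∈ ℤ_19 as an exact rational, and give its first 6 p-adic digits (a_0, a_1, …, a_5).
Σ a^n = 1/(1 − a) = -1/89166;  first 6 digits = (1, 0, 0, 13, 0, 0)

v_19(a) = 3 ≥ 1, so the series converges in ℤ_19 to 1/(1 − a) = 1/(1 − 89167) = -1/89166. Expand this rational in ℤ_19: compute digits iteratively via d_i = x_i mod 19, x_{i+1} = (x_i − d_i)/19. The first 6 digits are (1, 0, 0, 13, 0, 0).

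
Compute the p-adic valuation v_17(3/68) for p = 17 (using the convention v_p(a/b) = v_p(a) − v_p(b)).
v_17(3/68) = -1

Factor powers of 17 from the numerator and denominator of the reduced fraction: 3 = 17^0 · 3 and 68 = 17^1 · 4. Apply v_p(a/b) = v_p(a) − v_p(b): v_17(3/68) = 0 − 1 = -1.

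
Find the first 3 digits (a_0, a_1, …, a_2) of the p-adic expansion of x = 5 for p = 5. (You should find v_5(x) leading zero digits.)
(a_0, …, a_2) = (0, 1, 0)

v_5(5) = 1, so a_0 = ... = a_0 = 0. Factor out: x = 5^1 · u with u = 1 a unit in ℤ_5. Expand u iteratively via a_{v+i} = u_i mod 5, u_{i+1} = (u_i − a_{v+i})/5:
  u_0 = 1;  a_1 = 1;  u_1 = (u_0 − 1)/5 = 0
  u_1 = 0;  a_2 = 0;  u_2 = (u_1 − 0)/5 = 0
Digits: (0, 1, 0).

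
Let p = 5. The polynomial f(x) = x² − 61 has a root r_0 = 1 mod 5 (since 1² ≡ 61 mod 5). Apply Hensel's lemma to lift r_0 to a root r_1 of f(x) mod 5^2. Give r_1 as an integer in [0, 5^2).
r_1 = 6 (mod 25)

Hensel's recurrence: r_{i+1} = r_i − f(r_i)·(f′(r_i))^{-1} mod 5^{i+2}, with f′(x) = 2x. Iterate:
  r_0 = 1 (mod 5)
  r_1 = 6 (mod 25)
Final: r_1 = 6, and one checks f(r_1) ≡ 0 mod 5^2.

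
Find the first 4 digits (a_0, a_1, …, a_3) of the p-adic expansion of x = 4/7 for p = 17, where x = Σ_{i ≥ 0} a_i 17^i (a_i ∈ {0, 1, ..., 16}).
(a_0, …, a_3) = (3, 12, 9, 14)

v_17(4/7) = 0 (numerator and denominator both coprime to 17), so x ∈ ℤ_17^×. Compute digits iteratively via a_i = x_i mod 17, x_{i+1} = (x_i − a_i)/17, with x_0 = x:
  x_0 = 4/7;  a_0 = 3;  x_1 = (x_0 − 3)/17 = -1/7
  x_1 = -1/7;  a_1 = 12;  x_2 = (x_1 − 12)/17 = -5/7
  x_2 = -5/7;  a_2 = 9;  x_3 = (x_2 − 9)/17 = -4/7
  x_3 = -4/7;  a_3 = 14;  x_4 = (x_3 − 14)/17 = -6/7
Digits: (3, 12, 9, 14).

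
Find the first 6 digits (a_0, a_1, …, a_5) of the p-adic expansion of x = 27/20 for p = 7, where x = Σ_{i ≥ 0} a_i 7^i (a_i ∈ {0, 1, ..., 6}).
(a_0, …, a_5) = (1, 6, 3, 4, 6, 5)

v_7(27/20) = 0 (numerator and denominator both coprime to 7), so x ∈ ℤ_7^×. Compute digits iteratively via a_i = x_i mod 7, x_{i+1} = (x_i − a_i)/7, with x_0 = x:
  x_0 = 27/20;  a_0 = 1;  x_1 = (x_0 − 1)/7 = 1/20
  x_1 = 1/20;  a_1 = 6;  x_2 = (x_1 − 6)/7 = -17/20
  x_2 = -17/20;  a_2 = 3;  x_3 = (x_2 − 3)/7 = -11/20
  x_3 = -11/20;  a_3 = 4;  x_4 = (x_3 − 4)/7 = -13/20
  x_4 = -13/20;  a_4 = 6;  x_5 = (x_4 − 6)/7 = -19/20
  x_5 = -19/20;  a_5 = 5;  x_6 = (x_5 − 5)/7 = -17/20
Digits: (1, 6, 3, 4, 6, 5).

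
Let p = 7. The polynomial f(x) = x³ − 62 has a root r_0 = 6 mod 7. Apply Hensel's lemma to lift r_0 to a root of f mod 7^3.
r_2 = 118 (mod 343)

Hensel: r_{i+1} = r_i − f(r_i)/f′(r_i) mod 7^{i+2}, where f′(x) = 3x². Iterate:
  r_0 = 6 (mod 7)
  r_1 = 20 (mod 49)
  r_2 = 118 (mod 343)
Final: r = 118 with f(r) ≡ 0 mod 7^3.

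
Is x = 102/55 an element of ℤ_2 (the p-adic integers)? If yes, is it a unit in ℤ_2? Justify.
x ∈ ℤ_2 but not a unit; v_2(x) = 1 > 0

ℤ_2 = {x ∈ ℚ_2 : v_2(x) ≥ 0} and ℤ_2^× = {x ∈ ℤ_2 : v_2(x) = 0}. Here v_2(102/55) = v_2(num) − v_2(den) = 1; compare against these criteria.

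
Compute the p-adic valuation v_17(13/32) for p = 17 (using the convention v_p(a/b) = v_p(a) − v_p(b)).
v_17(13/32) = 0

Factor powers of 17 from the numerator and denominator of the reduced fraction: 13 = 17^0 · 13 and 32 = 17^0 · 32. Apply v_p(a/b) = v_p(a) − v_p(b): v_17(13/32) = 0 − 0 = 0.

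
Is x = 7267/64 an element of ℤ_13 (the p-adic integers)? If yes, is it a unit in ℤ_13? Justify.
x ∈ ℤ_13 but not a unit; v_13(x) = 2 > 0

ℤ_13 = {x ∈ ℚ_13 : v_13(x) ≥ 0} and ℤ_13^× = {x ∈ ℤ_13 : v_13(x) = 0}. Here v_13(7267/64) = v_13(num) − v_13(den) = 2; compare against these criteria.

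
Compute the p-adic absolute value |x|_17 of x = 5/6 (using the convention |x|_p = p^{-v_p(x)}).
|5/6|_17 = 1

Step 1 — compute v_17(x) by factoring powers of 17 out of the numerator and denominator: v_17(5/6) = 0. Step 2 — apply |x|_p = p^{-v_p(x)} = 17^{0} = 1.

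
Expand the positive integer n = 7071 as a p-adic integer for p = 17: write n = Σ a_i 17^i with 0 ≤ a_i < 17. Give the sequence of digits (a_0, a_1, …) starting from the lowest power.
(a_0, a_1, …) = (16, 7, 7, 1)

Repeated division by 17 gives the digits low-to-high: 7071 = 16 + 7·17^1 + 7·17^2 + 1·17^3. Digit sequence: (16, 7, 7, 1).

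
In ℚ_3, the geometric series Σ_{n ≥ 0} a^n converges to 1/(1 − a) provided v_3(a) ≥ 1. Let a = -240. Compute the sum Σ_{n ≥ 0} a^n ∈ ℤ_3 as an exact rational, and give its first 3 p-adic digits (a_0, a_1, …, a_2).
Σ a^n = 1/(1 − a) = 1/241;  first 3 digits = (1, 1, 1)

v_3(a) = 1 ≥ 1, so the series converges in ℤ_3 to 1/(1 − a) = 1/(1 − (-240)) = 1/241. Expand this rational in ℤ_3: compute digits iteratively via d_i = x_i mod 3, x_{i+1} = (x_i − d_i)/3. The first 3 digits are (1, 1, 1).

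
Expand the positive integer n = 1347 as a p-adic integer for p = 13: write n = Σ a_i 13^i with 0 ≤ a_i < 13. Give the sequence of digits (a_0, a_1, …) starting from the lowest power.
(a_0, a_1, …) = (8, 12, 7)

Repeated division by 13 gives the digits low-to-high: 1347 = 8 + 12·13^1 + 7·13^2. Digit sequence: (8, 12, 7).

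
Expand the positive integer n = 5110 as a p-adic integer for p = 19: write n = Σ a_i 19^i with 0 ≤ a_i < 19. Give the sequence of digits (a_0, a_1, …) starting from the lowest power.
(a_0, a_1, …) = (18, 2, 14)

Repeated division by 19 gives the digits low-to-high: 5110 = 18 + 2·19^1 + 14·19^2. Digit sequence: (18, 2, 14).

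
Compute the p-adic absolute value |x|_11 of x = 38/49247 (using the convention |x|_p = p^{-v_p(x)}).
|38/49247|_11 = 1331

Step 1 — compute v_11(x) by factoring powers of 11 out of the numerator and denominator: v_11(38/49247) = -3. Step 2 — apply |x|_p = p^{-v_p(x)} = 11^{3} = 1331.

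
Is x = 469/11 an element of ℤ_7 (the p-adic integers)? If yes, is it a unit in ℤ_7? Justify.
x ∈ ℤ_7 but not a unit; v_7(x) = 1 > 0

ℤ_7 = {x ∈ ℚ_7 : v_7(x) ≥ 0} and ℤ_7^× = {x ∈ ℤ_7 : v_7(x) = 0}. Here v_7(469/11) = v_7(num) − v_7(den) = 1; compare against these criteria.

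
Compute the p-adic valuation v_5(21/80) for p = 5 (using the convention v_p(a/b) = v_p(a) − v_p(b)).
v_5(21/80) = -1

Factor powers of 5 from the numerator and denominator of the reduced fraction: 21 = 5^0 · 21 and 80 = 5^1 · 16. Apply v_p(a/b) = v_p(a) − v_p(b): v_5(21/80) = 0 − 1 = -1.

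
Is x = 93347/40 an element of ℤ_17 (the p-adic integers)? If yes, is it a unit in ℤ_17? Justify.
x ∈ ℤ_17 but not a unit; v_17(x) = 3 > 0

ℤ_17 = {x ∈ ℚ_17 : v_17(x) ≥ 0} and ℤ_17^× = {x ∈ ℤ_17 : v_17(x) = 0}. Here v_17(93347/40) = v_17(num) − v_17(den) = 3; compare against these criteria.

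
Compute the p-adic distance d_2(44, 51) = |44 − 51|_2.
d_2(44, 51) = 1

Step 1 — x − y = 44 − 51 = -7. Step 2 — v_2(-7) = 0 (factor: -7 = −(2^0 · 7); the sign does not affect v_p). Step 3 — |x − y|_2 = 2^{0} = 1.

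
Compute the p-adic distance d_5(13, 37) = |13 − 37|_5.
d_5(13, 37) = 1

Step 1 — x − y = 13 − 37 = -24. Step 2 — v_5(-24) = 0 (factor: -24 = −(5^0 · 24); the sign does not affect v_p). Step 3 — |x − y|_5 = 5^{0} = 1.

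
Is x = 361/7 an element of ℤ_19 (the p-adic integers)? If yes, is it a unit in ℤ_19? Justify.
x ∈ ℤ_19 but not a unit; v_19(x) = 2 > 0

ℤ_19 = {x ∈ ℚ_19 : v_19(x) ≥ 0} and ℤ_19^× = {x ∈ ℤ_19 : v_19(x) = 0}. Here v_19(361/7) = v_19(num) − v_19(den) = 2; compare against these criteria.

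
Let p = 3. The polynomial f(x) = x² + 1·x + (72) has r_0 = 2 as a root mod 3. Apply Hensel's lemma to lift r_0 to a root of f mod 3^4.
r_3 = 71 (mod 81)

Hensel: r_{i+1} = r_i − f(r_i)·(f′(r_i))^{-1} mod 3^{i+2}, f′(x) = 2x + 1. Iterate:
  r_0 = 2 (mod 3)
  r_1 = 8 (mod 9)
  r_2 = 17 (mod 27)
  r_3 = 71 (mod 81)
Final: r = 71 satisfies f(r) ≡ 0 mod 3^4.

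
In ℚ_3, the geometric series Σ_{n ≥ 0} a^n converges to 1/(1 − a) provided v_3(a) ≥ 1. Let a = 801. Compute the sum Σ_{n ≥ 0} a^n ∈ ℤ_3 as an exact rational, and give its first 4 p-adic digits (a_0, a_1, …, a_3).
Σ a^n = 1/(1 − a) = -1/800;  first 4 digits = (1, 0, 2, 2)

v_3(a) = 2 ≥ 1, so the series converges in ℤ_3 to 1/(1 − a) = 1/(1 − 801) = -1/800. Expand this rational in ℤ_3: compute digits iteratively via d_i = x_i mod 3, x_{i+1} = (x_i − d_i)/3. The first 4 digits are (1, 0, 2, 2).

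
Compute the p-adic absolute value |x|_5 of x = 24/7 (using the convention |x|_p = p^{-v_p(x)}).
|24/7|_5 = 1

Step 1 — compute v_5(x) by factoring powers of 5 out of the numerator and denominator: v_5(24/7) = 0. Step 2 — apply |x|_p = p^{-v_p(x)} = 5^{0} = 1.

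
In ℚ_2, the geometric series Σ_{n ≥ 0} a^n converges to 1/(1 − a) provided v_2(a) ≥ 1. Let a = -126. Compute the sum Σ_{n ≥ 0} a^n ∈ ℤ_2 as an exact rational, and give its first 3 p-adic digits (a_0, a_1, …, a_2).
Σ a^n = 1/(1 − a) = 1/127;  first 3 digits = (1, 1, 1)

v_2(a) = 1 ≥ 1, so the series converges in ℤ_2 to 1/(1 − a) = 1/(1 − (-126)) = 1/127. Expand this rational in ℤ_2: compute digits iteratively via d_i = x_i mod 2, x_{i+1} = (x_i − d_i)/2. The first 3 digits are (1, 1, 1).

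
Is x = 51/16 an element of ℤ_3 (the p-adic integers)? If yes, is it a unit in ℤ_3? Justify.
x ∈ ℤ_3 but not a unit; v_3(x) = 1 > 0

ℤ_3 = {x ∈ ℚ_3 : v_3(x) ≥ 0} and ℤ_3^× = {x ∈ ℤ_3 : v_3(x) = 0}. Here v_3(51/16) = v_3(num) − v_3(den) = 1; compare against these criteria.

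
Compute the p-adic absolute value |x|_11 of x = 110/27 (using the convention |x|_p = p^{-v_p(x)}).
|110/27|_11 = 1/11

Step 1 — compute v_11(x) by factoring powers of 11 out of the numerator and denominator: v_11(110/27) = 1. Step 2 — apply |x|_p = p^{-v_p(x)} = 11^{-1} = 1/11.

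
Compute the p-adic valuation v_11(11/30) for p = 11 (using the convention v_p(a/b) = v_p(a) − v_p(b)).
v_11(11/30) = 1

Factor powers of 11 from the numerator and denominator of the reduced fraction: 11 = 11^1 · 1 and 30 = 11^0 · 30. Apply v_p(a/b) = v_p(a) − v_p(b): v_11(11/30) = 1 − 0 = 1.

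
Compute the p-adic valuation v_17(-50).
v_17(-50) = 0

v_17(n) is the largest exponent k such that 17^k divides n. Factor out: -50 = -17^0 · 50. (Sign doesn't affect v_p.) So v_17(-50) = 0.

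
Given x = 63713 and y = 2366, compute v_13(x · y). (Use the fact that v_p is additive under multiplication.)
v_13(150744958) = 5

v_p(x) = 3 (factor: 63713 = 13^3 · 29); v_p(y) = 2 (factor: 2366 = 13^2 · 14). Additivity: v_p(xy) = v_p(x) + v_p(y) = 3 + 2 = 5. (Direct check: xy = 150744958 = 13^5 · (406).)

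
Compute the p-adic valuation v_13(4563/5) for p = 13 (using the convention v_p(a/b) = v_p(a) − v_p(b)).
v_13(4563/5) = 2

Factor powers of 13 from the numerator and denominator of the reduced fraction: 4563 = 13^2 · 27 and 5 = 13^0 · 5. Apply v_p(a/b) = v_p(a) − v_p(b): v_13(4563/5) = 2 − 0 = 2.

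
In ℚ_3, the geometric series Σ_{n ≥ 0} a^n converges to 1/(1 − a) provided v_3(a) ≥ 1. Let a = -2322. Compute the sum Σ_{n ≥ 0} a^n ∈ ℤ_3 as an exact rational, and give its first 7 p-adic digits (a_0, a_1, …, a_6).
Σ a^n = 1/(1 − a) = 1/2323;  first 7 digits = (1, 0, 0, 1, 1, 2, 0)

v_3(a) = 3 ≥ 1, so the series converges in ℤ_3 to 1/(1 − a) = 1/(1 − (-2322)) = 1/2323. Expand this rational in ℤ_3: compute digits iteratively via d_i = x_i mod 3, x_{i+1} = (x_i − d_i)/3. The first 7 digits are (1, 0, 0, 1, 1, 2, 0).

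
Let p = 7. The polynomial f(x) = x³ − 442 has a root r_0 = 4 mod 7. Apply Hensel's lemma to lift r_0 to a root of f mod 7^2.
r_1 = 18 (mod 49)

Hensel: r_{i+1} = r_i − f(r_i)/f′(r_i) mod 7^{i+2}, where f′(x) = 3x². Iterate:
  r_0 = 4 (mod 7)
  r_1 = 18 (mod 49)
Final: r = 18 with f(r) ≡ 0 mod 7^2.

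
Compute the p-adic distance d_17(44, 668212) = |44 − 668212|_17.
d_17(44, 668212) = 1/83521

Step 1 — x − y = 44 − 668212 = -668168. Step 2 — v_17(-668168) = 4 (factor: -668168 = −(17^4 · 8); the sign does not affect v_p). Step 3 — |x − y|_17 = 17^{-4} = 1/83521.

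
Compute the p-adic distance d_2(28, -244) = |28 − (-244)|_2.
d_2(28, -244) = 1/16

Step 1 — x − y = 28 − (-244) = 272. Step 2 — v_2(272) = 4 (factor: 272 = (2^4 · 17); the sign does not affect v_p). Step 3 — |x − y|_2 = 2^{-4} = 1/16.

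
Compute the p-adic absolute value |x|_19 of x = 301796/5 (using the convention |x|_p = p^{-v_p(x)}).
|301796/5|_19 = 1/6859

Step 1 — compute v_19(x) by factoring powers of 19 out of the numerator and denominator: v_19(301796/5) = 3. Step 2 — apply |x|_p = p^{-v_p(x)} = 19^{-3} = 1/6859.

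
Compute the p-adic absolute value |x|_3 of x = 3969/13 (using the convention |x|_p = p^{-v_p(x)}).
|3969/13|_3 = 1/81

Step 1 — compute v_3(x) by factoring powers of 3 out of the numerator and denominator: v_3(3969/13) = 4. Step 2 — apply |x|_p = p^{-v_p(x)} = 3^{-4} = 1/81.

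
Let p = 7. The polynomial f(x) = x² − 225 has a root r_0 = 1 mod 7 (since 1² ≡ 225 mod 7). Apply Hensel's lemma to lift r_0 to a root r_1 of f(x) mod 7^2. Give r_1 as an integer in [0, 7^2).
r_1 = 15 (mod 49)

Hensel's recurrence: r_{i+1} = r_i − f(r_i)·(f′(r_i))^{-1} mod 7^{i+2}, with f′(x) = 2x. Iterate:
  r_0 = 1 (mod 7)
  r_1 = 15 (mod 49)
Final: r_1 = 15, and one checks f(r_1) ≡ 0 mod 7^2.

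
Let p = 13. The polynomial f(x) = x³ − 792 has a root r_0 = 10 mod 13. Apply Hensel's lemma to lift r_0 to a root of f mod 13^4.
r_3 = 9773 (mod 28561)

Hensel: r_{i+1} = r_i − f(r_i)/f′(r_i) mod 13^{i+2}, where f′(x) = 3x². Iterate:
  r_0 = 10 (mod 13)
  r_1 = 140 (mod 169)
  r_2 = 985 (mod 2197)
  r_3 = 9773 (mod 28561)
Final: r = 9773 with f(r) ≡ 0 mod 13^4.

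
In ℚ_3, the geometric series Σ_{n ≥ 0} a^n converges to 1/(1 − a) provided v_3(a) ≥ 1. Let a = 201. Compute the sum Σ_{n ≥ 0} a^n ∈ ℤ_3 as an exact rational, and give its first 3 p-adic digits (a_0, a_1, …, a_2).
Σ a^n = 1/(1 − a) = -1/200;  first 3 digits = (1, 1, 2)

v_3(a) = 1 ≥ 1, so the series converges in ℤ_3 to 1/(1 − a) = 1/(1 − 201) = -1/200. Expand this rational in ℤ_3: compute digits iteratively via d_i = x_i mod 3, x_{i+1} = (x_i − d_i)/3. The first 3 digits are (1, 1, 2).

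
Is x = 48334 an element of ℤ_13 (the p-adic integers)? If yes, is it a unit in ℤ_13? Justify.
x ∈ ℤ_13 but not a unit; v_13(x) = 3 > 0

ℤ_13 = {x ∈ ℚ_13 : v_13(x) ≥ 0} and ℤ_13^× = {x ∈ ℤ_13 : v_13(x) = 0}. Here v_13(48334) = v_13(num) − v_13(den) = 3; compare against these criteria.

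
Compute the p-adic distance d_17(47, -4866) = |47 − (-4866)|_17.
d_17(47, -4866) = 1/4913

Step 1 — x − y = 47 − (-4866) = 4913. Step 2 — v_17(4913) = 3 (factor: 4913 = (17^3 · 1); the sign does not affect v_p). Step 3 — |x − y|_17 = 17^{-3} = 1/4913.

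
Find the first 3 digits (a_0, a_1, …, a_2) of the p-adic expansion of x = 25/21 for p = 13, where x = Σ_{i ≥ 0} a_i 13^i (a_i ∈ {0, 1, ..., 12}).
(a_0, …, a_2) = (8, 10, 6)

v_13(25/21) = 0 (numerator and denominator both coprime to 13), so x ∈ ℤ_13^×. Compute digits iteratively via a_i = x_i mod 13, x_{i+1} = (x_i − a_i)/13, with x_0 = x:
  x_0 = 25/21;  a_0 = 8;  x_1 = (x_0 − 8)/13 = -11/21
  x_1 = -11/21;  a_1 = 10;  x_2 = (x_1 − 10)/13 = -17/21
  x_2 = -17/21;  a_2 = 6;  x_3 = (x_2 − 6)/13 = -11/21
Digits: (8, 10, 6).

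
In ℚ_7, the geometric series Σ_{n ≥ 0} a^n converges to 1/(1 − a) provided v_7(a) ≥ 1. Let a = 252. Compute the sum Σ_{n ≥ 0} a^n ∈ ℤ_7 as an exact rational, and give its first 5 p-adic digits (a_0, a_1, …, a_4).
Σ a^n = 1/(1 − a) = -1/251;  first 5 digits = (1, 1, 6, 4, 0)

v_7(a) = 1 ≥ 1, so the series converges in ℤ_7 to 1/(1 − a) = 1/(1 − 252) = -1/251. Expand this rational in ℤ_7: compute digits iteratively via d_i = x_i mod 7, x_{i+1} = (x_i − d_i)/7. The first 5 digits are (1, 1, 6, 4, 0).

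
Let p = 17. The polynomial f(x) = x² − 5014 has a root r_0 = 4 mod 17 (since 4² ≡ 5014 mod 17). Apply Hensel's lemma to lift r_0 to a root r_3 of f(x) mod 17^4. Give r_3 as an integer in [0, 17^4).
r_3 = 54744 (mod 83521)

Hensel's recurrence: r_{i+1} = r_i − f(r_i)·(f′(r_i))^{-1} mod 17^{i+2}, with f′(x) = 2x. Iterate:
  r_0 = 4 (mod 17)
  r_1 = 123 (mod 289)
  r_2 = 701 (mod 4913)
  r_3 = 54744 (mod 83521)
Final: r_3 = 54744, and one checks f(r_3) ≡ 0 mod 17^4.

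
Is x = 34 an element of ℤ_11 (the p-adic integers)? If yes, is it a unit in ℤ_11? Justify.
x ∈ ℤ_11^× (unit); v_11(x) = 0

ℤ_11 = {x ∈ ℚ_11 : v_11(x) ≥ 0} and ℤ_11^× = {x ∈ ℤ_11 : v_11(x) = 0}. Here v_11(34) = v_11(num) − v_11(den) = 0; compare against these criteria.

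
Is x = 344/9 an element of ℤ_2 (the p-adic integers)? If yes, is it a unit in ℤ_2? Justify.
x ∈ ℤ_2 but not a unit; v_2(x) = 3 > 0

ℤ_2 = {x ∈ ℚ_2 : v_2(x) ≥ 0} and ℤ_2^× = {x ∈ ℤ_2 : v_2(x) = 0}. Here v_2(344/9) = v_2(num) − v_2(den) = 3; compare against these criteria.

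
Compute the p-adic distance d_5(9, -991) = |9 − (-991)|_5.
d_5(9, -991) = 1/125

Step 1 — x − y = 9 − (-991) = 1000. Step 2 — v_5(1000) = 3 (factor: 1000 = (5^3 · 8); the sign does not affect v_p). Step 3 — |x − y|_5 = 5^{-3} = 1/125.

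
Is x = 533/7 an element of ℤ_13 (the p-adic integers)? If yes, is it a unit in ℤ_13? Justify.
x ∈ ℤ_13 but not a unit; v_13(x) = 1 > 0

ℤ_13 = {x ∈ ℚ_13 : v_13(x) ≥ 0} and ℤ_13^× = {x ∈ ℤ_13 : v_13(x) = 0}. Here v_13(533/7) = v_13(num) − v_13(den) = 1; compare against these criteria.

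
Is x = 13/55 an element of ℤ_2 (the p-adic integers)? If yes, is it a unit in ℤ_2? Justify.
x ∈ ℤ_2^× (unit); v_2(x) = 0

ℤ_2 = {x ∈ ℚ_2 : v_2(x) ≥ 0} and ℤ_2^× = {x ∈ ℤ_2 : v_2(x) = 0}. Here v_2(13/55) = v_2(num) − v_2(den) = 0; compare against these criteria.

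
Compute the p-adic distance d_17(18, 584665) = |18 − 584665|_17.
d_17(18, 584665) = 1/83521

Step 1 — x − y = 18 − 584665 = -584647. Step 2 — v_17(-584647) = 4 (factor: -584647 = −(17^4 · 7); the sign does not affect v_p). Step 3 — |x − y|_17 = 17^{-4} = 1/83521.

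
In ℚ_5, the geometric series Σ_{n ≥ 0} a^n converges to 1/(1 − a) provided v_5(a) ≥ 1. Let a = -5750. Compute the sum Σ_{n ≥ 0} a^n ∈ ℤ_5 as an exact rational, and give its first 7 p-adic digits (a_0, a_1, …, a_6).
Σ a^n = 1/(1 − a) = 1/5751;  first 7 digits = (1, 0, 0, 4, 0, 3, 0)

v_5(a) = 3 ≥ 1, so the series converges in ℤ_5 to 1/(1 − a) = 1/(1 − (-5750)) = 1/5751. Expand this rational in ℤ_5: compute digits iteratively via d_i = x_i mod 5, x_{i+1} = (x_i − d_i)/5. The first 7 digits are (1, 0, 0, 4, 0, 3, 0).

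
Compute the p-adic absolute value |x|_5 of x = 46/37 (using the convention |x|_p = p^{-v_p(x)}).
|46/37|_5 = 1

Step 1 — compute v_5(x) by factoring powers of 5 out of the numerator and denominator: v_5(46/37) = 0. Step 2 — apply |x|_p = p^{-v_p(x)} = 5^{0} = 1.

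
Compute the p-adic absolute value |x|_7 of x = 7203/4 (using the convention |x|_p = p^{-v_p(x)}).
|7203/4|_7 = 1/2401

Step 1 — compute v_7(x) by factoring powers of 7 out of the numerator and denominator: v_7(7203/4) = 4. Step 2 — apply |x|_p = p^{-v_p(x)} = 7^{-4} = 1/2401.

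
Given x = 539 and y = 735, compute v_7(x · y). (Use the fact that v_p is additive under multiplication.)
v_7(396165) = 4

v_p(x) = 2 (factor: 539 = 7^2 · 11); v_p(y) = 2 (factor: 735 = 7^2 · 15). Additivity: v_p(xy) = v_p(x) + v_p(y) = 2 + 2 = 4. (Direct check: xy = 396165 = 7^4 · (165).)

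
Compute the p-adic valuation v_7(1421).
v_7(1421) = 2

v_7(n) is the largest exponent k such that 7^k divides n. Factor out: 1421 = 7^2 · 29. (Sign doesn't affect v_p.) So v_7(1421) = 2.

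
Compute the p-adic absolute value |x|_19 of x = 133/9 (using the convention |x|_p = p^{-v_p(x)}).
|133/9|_19 = 1/19

Step 1 — compute v_19(x) by factoring powers of 19 out of the numerator and denominator: v_19(133/9) = 1. Step 2 — apply |x|_p = p^{-v_p(x)} = 19^{-1} = 1/19.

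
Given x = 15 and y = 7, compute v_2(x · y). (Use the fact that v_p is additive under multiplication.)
v_2(105) = 0

v_p(x) = 0 (factor: 15 = 2^0 · 15); v_p(y) = 0 (factor: 7 = 2^0 · 7). Additivity: v_p(xy) = v_p(x) + v_p(y) = 0 + 0 = 0. (Direct check: xy = 105 = 2^0 · (105).)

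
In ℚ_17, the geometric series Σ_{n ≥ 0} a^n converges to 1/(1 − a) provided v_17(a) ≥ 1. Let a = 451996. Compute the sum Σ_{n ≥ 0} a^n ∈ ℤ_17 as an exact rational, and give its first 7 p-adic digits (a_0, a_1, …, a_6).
Σ a^n = 1/(1 − a) = -1/451995;  first 7 digits = (1, 0, 0, 7, 5, 0, 15)

v_17(a) = 3 ≥ 1, so the series converges in ℤ_17 to 1/(1 − a) = 1/(1 − 451996) = -1/451995. Expand this rational in ℤ_17: compute digits iteratively via d_i = x_i mod 17, x_{i+1} = (x_i − d_i)/17. The first 7 digits are (1, 0, 0, 7, 5, 0, 15).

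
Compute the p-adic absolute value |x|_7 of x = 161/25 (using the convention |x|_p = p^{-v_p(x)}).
|161/25|_7 = 1/7

Step 1 — compute v_7(x) by factoring powers of 7 out of the numerator and denominator: v_7(161/25) = 1. Step 2 — apply |x|_p = p^{-v_p(x)} = 7^{-1} = 1/7.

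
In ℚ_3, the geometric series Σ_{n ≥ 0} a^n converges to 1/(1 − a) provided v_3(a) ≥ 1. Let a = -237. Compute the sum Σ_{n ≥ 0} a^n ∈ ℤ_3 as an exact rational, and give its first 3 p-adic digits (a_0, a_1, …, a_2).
Σ a^n = 1/(1 − a) = 1/238;  first 3 digits = (1, 2, 1)

v_3(a) = 1 ≥ 1, so the series converges in ℤ_3 to 1/(1 − a) = 1/(1 − (-237)) = 1/238. Expand this rational in ℤ_3: compute digits iteratively via d_i = x_i mod 3, x_{i+1} = (x_i − d_i)/3. The first 3 digits are (1, 2, 1).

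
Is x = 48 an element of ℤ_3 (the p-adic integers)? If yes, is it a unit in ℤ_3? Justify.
x ∈ ℤ_3 but not a unit; v_3(x) = 1 > 0

ℤ_3 = {x ∈ ℚ_3 : v_3(x) ≥ 0} and ℤ_3^× = {x ∈ ℤ_3 : v_3(x) = 0}. Here v_3(48) = v_3(num) − v_3(den) = 1; compare against these criteria.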